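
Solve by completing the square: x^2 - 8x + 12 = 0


Start: x^2 - 8x + 12 = 0
Move constant: x^2 - 8x = -12
Half of -8 is -4, squared is 16
Add 16 to both sides: x^2 - 8x + 16 = 4
(x - 4)^2 = 4
x - 4 = ±2
x = 4 + 2 = 6 or x = 4 - 2 = 2

x = 2, x = 6


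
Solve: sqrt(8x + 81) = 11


Square both sides: 8x + 81 = 11^2 = 121
8x = 121 - 81 = 40
x = 5
Check: sqrt(8*5 + 81) = sqrt(121) = 11 ✓

x = 5


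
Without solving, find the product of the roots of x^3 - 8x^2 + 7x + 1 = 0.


By Vieta's formulas for x^3 + bx^2 + cx + d = 0:
  r1 + r2 + r3 = -b/a = 8
  r1*r2 + r1*r3 + r2*r3 = c/a = 7
  r1*r2*r3 = -d/a = -1


Product = -1


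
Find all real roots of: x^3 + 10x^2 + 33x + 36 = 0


Let p(x) = x^3 + 10x^2 + 33x + 36. By the rational root theorem (leading coefficient 1), any rational root is an integer divisor of 36: try ±1, ±2, ... in turn.
Test x = 1: value = 80 ≠ 0.
Test x = -1: value = 12 ≠ 0.
Test x = 2: value = 150 ≠ 0.
Test x = -2: value = 2 ≠ 0.
Test x = 3: value = 252 ≠ 0.
Test x = -3: value = 0 ✓, so (x + 3) is a factor.
Synthetic division by (x + 3): bring down 1; 1(-3) + 10 = 7; 7(-3) + 33 = 12; 12(-3) + 36 = 0 → quotient x^2 + 7x + 12, remainder 0.
Solve the quadratic x^2 + 7x + 12 = 0: discriminant = 7^2 - 4(1)(12) = 49 - 48 = 1.
sqrt(1) = 1, so x = (-7 ± 1)/2: x = -3 or x = -4.

x = -4, x = -3 (multiplicity 2)


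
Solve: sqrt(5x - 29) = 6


Square both sides: 5x - 29 = 6^2 = 36
5x = 36 + 29 = 65
x = 13
Check: sqrt(5*13 - 29) = sqrt(36) = 6 ✓

x = 13


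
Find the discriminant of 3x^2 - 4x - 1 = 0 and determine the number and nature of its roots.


For ax^2 + bx + c = 0, discriminant D = b^2 - 4ac
Here a = 3, b = -4, c = -1
D = (-4)^2 - 4(3)(-1) = 16 + 12 = 28

D = 28 > 0 but not a perfect square
The equation has 2 distinct real irrational roots.

Discriminant = 28, 2 distinct real irrational roots


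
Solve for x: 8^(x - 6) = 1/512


Express both sides with the same base.
1/512 = 8^(-3)
Since the bases match, equate exponents: x - 6 = -3
So x = -3 - (-6) = 3

x = 3


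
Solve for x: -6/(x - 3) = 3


Multiply both sides by (x - 3): -6 = 3(x - 3)
Distribute: -6 = 3x - 9
3x = -6 + 9 = 3
x = 1

x = 1


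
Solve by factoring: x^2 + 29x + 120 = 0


We need two numbers that multiply to 120 and add to 29.
Those numbers are 5 and 24 (since 5 * 24 = 120 and 5 + 24 = 29).
So x^2 + 29x + 120 = (x + 5)(x + 24) = 0
Setting each factor to zero: x = -5 or x = -24

x = -24, x = -5


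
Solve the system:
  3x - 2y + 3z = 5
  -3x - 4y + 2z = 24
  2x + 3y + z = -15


Using Cramer's rule. Expand each determinant along the first row.
D  = 3*[(-4)*1 - 2*3] - (-2)*[(-3)*1 - 2*2] + 3*[(-3)*3 - (-4)*2]
  = 3*(-10) - (-2)*(-7) + 3*(-1) = -47
Dx = 5*[(-4)*1 - 2*3] - (-2)*[24*1 - 2*(-15)] + 3*[24*3 - (-4)*(-15)]
  = 5*(-10) - (-2)*(54) + 3*(12) = 94
Dy = 3*[24*1 - 2*(-15)] - 5*[(-3)*1 - 2*2] + 3*[(-3)*(-15) - 24*2]
  = 3*(54) - 5*(-7) + 3*(-3) = 188
Dz = 3*[(-4)*(-15) - 24*3] - (-2)*[(-3)*(-15) - 24*2] + 5*[(-3)*3 - (-4)*2]
  = 3*(-12) - (-2)*(-3) + 5*(-1) = -47
x = Dx/D = 94/-47 = -2, y = Dy/D = 188/-47 = -4, z = Dz/D = -47/-47 = 1
Check eq1: (3)(-2) + (-2)(-4) + (3)(1) = 5 = 5 ✓
Check eq2: (-3)(-2) + (-4)(-4) + (2)(1) = 24 = 24 ✓
Check eq3: (2)(-2) + (3)(-4) + (1)(1) = -15 = -15 ✓

x = -2, y = -4, z = 1


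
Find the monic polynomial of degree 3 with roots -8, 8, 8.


A monic polynomial with roots -8, 8, 8 is:
p(x) = (x + 8)(x - 8)(x - 8)
After multiplying by (x + 8): x + 8
After multiplying by (x - 8): x^2 - 64
After multiplying by (x - 8): x^3 - 8x^2 - 64x + 512

x^3 - 8x^2 - 64x + 512


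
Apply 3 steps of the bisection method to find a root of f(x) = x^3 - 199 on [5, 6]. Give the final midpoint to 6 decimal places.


f(x) = x^3 - 199
f(5) = -74 < 0
f(6) = 17 > 0

Step 1: midpoint = (5.000000 + 6.000000)/2 = 5.500000
  f(5.500000) = -32.625000
  f(mid) < 0, so root is in [5.500000, 6.000000]

Step 2: midpoint = (5.500000 + 6.000000)/2 = 5.750000
  f(5.750000) = -8.890625
  f(mid) < 0, so root is in [5.750000, 6.000000]

Step 3: midpoint = (5.750000 + 6.000000)/2 = 5.875000
  f(5.875000) = 3.779297
  f(mid) > 0, so root is in [5.750000, 5.875000]

midpoint = 5.875000


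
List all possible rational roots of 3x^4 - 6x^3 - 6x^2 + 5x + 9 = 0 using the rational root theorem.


Rational root theorem: possible roots are ±p/q where:
  p divides the constant term (9): p ∈ {1, 3, 9}
  q divides the leading coefficient (3): q ∈ {1, 3}

All possible rational roots: -9, -3, -1, -1/3, 1/3, 1, 3, 9

-9, -3, -1, -1/3, 1/3, 1, 3, 9


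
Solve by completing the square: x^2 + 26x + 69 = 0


Start: x^2 + 26x + 69 = 0
Move constant: x^2 + 26x = -69
Half of 26 is 13, squared is 169
Add 169 to both sides: x^2 + 26x + 169 = 100
(x + 13)^2 = 100
x + 13 = ±10
x = -13 + 10 = -3 or x = -13 - 10 = -23

x = -23, x = -3


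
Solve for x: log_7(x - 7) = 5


Convert to exponential form: x - 7 = 7^5 = 16807
x = 16807 + 7 = 16814
Check: log_7(16814 - 7) = log_7(16807) = log_7(16807) = 5 ✓

x = 16814


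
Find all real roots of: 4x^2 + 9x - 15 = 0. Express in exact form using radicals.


Using the quadratic formula: x = (-b ± sqrt(b^2 - 4ac)) / (2a)
Here a = 4, b = 9, c = -15
Discriminant = b^2 - 4ac = 9^2 - 4(4)(-15) = 81 + 240 = 321
Since discriminant = 321 > 0, there are two real roots.
x = (-9 ± sqrt(321)) / 8
Numerically: x ≈ 1.1146 or x ≈ -3.3646

x = (-9 + sqrt(321)) / 8 or x = (-9 - sqrt(321)) / 8


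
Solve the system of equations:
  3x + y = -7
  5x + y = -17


Using Cramer's rule:
Determinant D = (3)(1) - (5)(1) = 3 - 5 = -2
Dx = (-7)(1) - (-17)(1) = -7 + 17 = 10
Dy = (3)(-17) - (5)(-7) = -51 + 35 = -16
x = Dx/D = 10/-2 = -5
y = Dy/D = -16/-2 = 8

x = -5, y = 8


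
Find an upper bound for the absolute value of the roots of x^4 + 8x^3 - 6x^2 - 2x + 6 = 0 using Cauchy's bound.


Cauchy's bound: all roots r satisfy |r| <= 1 + max(|a_i/a_n|) for i = 0,...,n-1
where a_n is the leading coefficient.

Coefficients: [1, 8, -6, -2, 6]
Leading coefficient a_n = 1
Ratios |a_i/a_n|: 8, 6, 2, 6
Maximum ratio: 8
Cauchy's bound: |r| <= 1 + 8 = 9

Upper bound = 9


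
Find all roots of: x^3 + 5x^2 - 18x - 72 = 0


Let p(x) = x^3 + 5x^2 - 18x - 72. By the rational root theorem (leading coefficient 1), any rational root is an integer divisor of 72: try ±1, ±2, ... in turn.
Test x = 1: value = -84 ≠ 0.
Test x = -1: value = -50 ≠ 0.
Test x = 2: value = -80 ≠ 0.
Test x = -2: value = -24 ≠ 0.
Test x = 3: value = -54 ≠ 0.
Test x = -3: value = 0 ✓, so (x + 3) is a factor.
Synthetic division by (x + 3): bring down 1; 1(-3) + 5 = 2; 2(-3) - 18 = -24; (-24)(-3) - 72 = 0 → quotient x^2 + 2x - 24, remainder 0.
Solve the quadratic x^2 + 2x - 24 = 0: discriminant = 2^2 - 4(1)(-24) = 4 + 96 = 100.
sqrt(100) = 10, so x = (-2 ± 10)/2: x = 4 or x = -6.
Collecting all roots found:

x = -6, x = -3, x = 4


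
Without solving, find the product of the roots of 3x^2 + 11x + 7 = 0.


By Vieta's formulas for ax^2 + bx + c = 0:
  Sum of roots = -b/a
  Product of roots = c/a

Here a = 3, b = 11, c = 7
Sum = -(11)/3 = -11/3
Product = 7/3 = 7/3

Product = 7/3


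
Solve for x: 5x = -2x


Starting with: 5x = -2x
Move all x terms to left: (5 + 2)x = 0 - 0
Simplify: 7x = 0
Divide both sides by 7: x = 0

x = 0


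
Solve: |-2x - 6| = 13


An absolute value equation |expr| = 13 gives two cases:
Case 1: -2x - 6 = 13
  -2x = 19, so x = -19/2
Case 2: -2x - 6 = -13
  -2x = -7, so x = 7/2

x = -19/2, x = 7/2


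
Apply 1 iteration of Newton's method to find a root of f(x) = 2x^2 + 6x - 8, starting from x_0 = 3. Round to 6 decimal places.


Newton's method: x_(n+1) = x_n - f(x_n)/f'(x_n)
f(x) = 2x^2 + 6x - 8
f'(x) = 4x + 6

Iteration 1:
  f(3.000000) = 28.000000
  f'(3.000000) = 18.000000
  x_1 = 3.000000 - (28.000000)/(18.000000) = 1.444444

x_1 = 1.444444


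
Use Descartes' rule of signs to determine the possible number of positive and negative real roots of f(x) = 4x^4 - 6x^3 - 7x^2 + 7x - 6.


Descartes' rule of signs:

For positive roots, count sign changes in f(x) = 4x^4 - 6x^3 - 7x^2 + 7x - 6:
Signs of coefficients: +, -, -, +, -
Number of sign changes: 3
Possible positive real roots: 3, 1

For negative roots, examine f(-x) = 4x^4 + 6x^3 - 7x^2 - 7x - 6:
Signs of coefficients: +, +, -, -, -
Number of sign changes: 1
Possible negative real roots: 1

Positive roots: 3 or 1; Negative roots: 1


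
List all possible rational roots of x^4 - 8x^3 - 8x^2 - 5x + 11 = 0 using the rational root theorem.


Rational root theorem: possible roots are ±p/q where:
  p divides the constant term (11): p ∈ {1, 11}
  q divides the leading coefficient (1): q ∈ {1}

All possible rational roots: -11, -1, 1, 11

-11, -1, 1, 11


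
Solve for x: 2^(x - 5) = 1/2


Express both sides with the same base.
1/2 = 2^(-1)
Since the bases match, equate exponents: x - 5 = -1
So x = -1 - (-5) = 4

x = 4


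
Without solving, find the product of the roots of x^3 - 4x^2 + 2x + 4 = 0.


By Vieta's formulas for x^3 + bx^2 + cx + d = 0:
  r1 + r2 + r3 = -b/a = 4
  r1*r2 + r1*r3 + r2*r3 = c/a = 2
  r1*r2*r3 = -d/a = -4


Product = -4


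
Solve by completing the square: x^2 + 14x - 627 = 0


Start: x^2 + 14x - 627 = 0
Move constant: x^2 + 14x = 627
Half of 14 is 7, squared is 49
Add 49 to both sides: x^2 + 14x + 49 = 676
(x + 7)^2 = 676
x + 7 = ±26
x = -7 + 26 = 19 or x = -7 - 26 = -33

x = -33, x = 19


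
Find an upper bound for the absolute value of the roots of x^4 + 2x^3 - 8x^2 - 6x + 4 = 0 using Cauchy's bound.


Cauchy's bound: all roots r satisfy |r| <= 1 + max(|a_i/a_n|) for i = 0,...,n-1
where a_n is the leading coefficient.

Coefficients: [1, 2, -8, -6, 4]
Leading coefficient a_n = 1
Ratios |a_i/a_n|: 2, 8, 6, 4
Maximum ratio: 8
Cauchy's bound: |r| <= 1 + 8 = 9

Upper bound = 9


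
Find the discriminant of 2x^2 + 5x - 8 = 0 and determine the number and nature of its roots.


For ax^2 + bx + c = 0, discriminant D = b^2 - 4ac
Here a = 2, b = 5, c = -8
D = (5)^2 - 4(2)(-8) = 25 + 64 = 89

D = 89 > 0 but not a perfect square
The equation has 2 distinct real irrational roots.

Discriminant = 89, 2 distinct real irrational roots


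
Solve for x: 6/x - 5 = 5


Subtract -5 from both sides: 6/x = 10
Multiply both sides by x: 6 = 10 * x
Divide by 10: x = 3/5

x = 3/5


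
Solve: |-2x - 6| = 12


An absolute value equation |expr| = 12 gives two cases:
Case 1: -2x - 6 = 12
  -2x = 18, so x = -9
Case 2: -2x - 6 = -12
  -2x = -6, so x = 3

x = -9, x = 3


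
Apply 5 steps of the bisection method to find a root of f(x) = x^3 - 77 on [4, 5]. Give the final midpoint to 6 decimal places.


f(x) = x^3 - 77
f(4) = -13 < 0
f(5) = 48 > 0

Step 1: midpoint = (4.000000 + 5.000000)/2 = 4.500000
  f(4.500000) = 14.125000
  f(mid) > 0, so root is in [4.000000, 4.500000]

Step 2: midpoint = (4.000000 + 4.500000)/2 = 4.250000
  f(4.250000) = -0.234375
  f(mid) < 0, so root is in [4.250000, 4.500000]

Step 3: midpoint = (4.250000 + 4.500000)/2 = 4.375000
  f(4.375000) = 6.740234
  f(mid) > 0, so root is in [4.250000, 4.375000]

Step 4: midpoint = (4.250000 + 4.375000)/2 = 4.312500
  f(4.312500) = 3.202393
  f(mid) > 0, so root is in [4.250000, 4.312500]

Step 5: midpoint = (4.250000 + 4.312500)/2 = 4.281250
  f(4.281250) = 1.471466
  f(mid) > 0, so root is in [4.250000, 4.281250]

midpoint = 4.281250


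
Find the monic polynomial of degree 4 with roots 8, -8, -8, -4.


A monic polynomial with roots 8, -8, -8, -4 is:
p(x) = (x - 8)(x + 8)(x + 8)(x + 4)
After multiplying by (x - 8): x - 8
After multiplying by (x + 8): x^2 - 64
After multiplying by (x + 8): x^3 + 8x^2 - 64x - 512
After multiplying by (x + 4): x^4 + 12x^3 - 32x^2 - 768x - 2048

x^4 + 12x^3 - 32x^2 - 768x - 2048


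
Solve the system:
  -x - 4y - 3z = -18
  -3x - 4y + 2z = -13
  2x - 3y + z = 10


Using Cramer's rule. Expand each determinant along the first row.
D  = (-1)*[(-4)*1 - 2*(-3)] - (-4)*[(-3)*1 - 2*2] + (-3)*[(-3)*(-3) - (-4)*2]
  = (-1)*(2) - (-4)*(-7) + (-3)*(17) = -81
Dx = (-18)*[(-4)*1 - 2*(-3)] - (-4)*[(-13)*1 - 2*10] + (-3)*[(-13)*(-3) - (-4)*10]
  = (-18)*(2) - (-4)*(-33) + (-3)*(79) = -405
Dy = (-1)*[(-13)*1 - 2*10] - (-18)*[(-3)*1 - 2*2] + (-3)*[(-3)*10 - (-13)*2]
  = (-1)*(-33) - (-18)*(-7) + (-3)*(-4) = -81
Dz = (-1)*[(-4)*10 - (-13)*(-3)] - (-4)*[(-3)*10 - (-13)*2] + (-18)*[(-3)*(-3) - (-4)*2]
  = (-1)*(-79) - (-4)*(-4) + (-18)*(17) = -243
x = Dx/D = -405/-81 = 5, y = Dy/D = -81/-81 = 1, z = Dz/D = -243/-81 = 3
Check eq1: (-1)(5) + (-4)(1) + (-3)(3) = -18 = -18 ✓
Check eq2: (-3)(5) + (-4)(1) + (2)(3) = -13 = -13 ✓
Check eq3: (2)(5) + (-3)(1) + (1)(3) = 10 = 10 ✓

x = 5, y = 1, z = 3


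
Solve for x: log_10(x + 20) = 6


Convert to exponential form: x + 20 = 10^6 = 1000000
x = 1000000 - 20 = 999980
Check: log_10(999980 + 20) = log_10(1000000) = log_10(1000000) = 6 ✓

x = 999980


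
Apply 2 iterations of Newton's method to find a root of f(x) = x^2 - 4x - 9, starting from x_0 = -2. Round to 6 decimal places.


Newton's method: x_(n+1) = x_n - f(x_n)/f'(x_n)
f(x) = x^2 - 4x - 9
f'(x) = 2x - 4

Iteration 1:
  f(-2.000000) = 3.000000
  f'(-2.000000) = -8.000000
  x_1 = -2.000000 - (3.000000)/(-8.000000) = -1.625000

Iteration 2:
  f(-1.625000) = 0.140625
  f'(-1.625000) = -7.250000
  x_2 = -1.625000 - (0.140625)/(-7.250000) = -1.605603

x_2 = -1.605603


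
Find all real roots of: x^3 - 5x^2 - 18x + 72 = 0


Let p(x) = x^3 - 5x^2 - 18x + 72. By the rational root theorem (leading coefficient 1), any rational root is an integer divisor of 72: try ±1, ±2, ... in turn.
Test x = 1: value = 50 ≠ 0.
Test x = -1: value = 84 ≠ 0.
Test x = 2: value = 24 ≠ 0.
Test x = -2: value = 80 ≠ 0.
Test x = 3: value = 0 ✓, so (x - 3) is a factor.
Synthetic division by (x - 3): bring down 1; 1(3) - 5 = -2; (-2)(3) - 18 = -24; (-24)(3) + 72 = 0 → quotient x^2 - 2x - 24, remainder 0.
Solve the quadratic x^2 - 2x - 24 = 0: discriminant = (-2)^2 - 4(1)(-24) = 4 + 96 = 100.
sqrt(100) = 10, so x = (2 ± 10)/2: x = 6 or x = -4.

x = -4, x = 3, x = 6


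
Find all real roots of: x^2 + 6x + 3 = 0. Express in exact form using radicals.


Using the quadratic formula: x = (-b ± sqrt(b^2 - 4ac)) / (2a)
Here a = 1, b = 6, c = 3
Discriminant = b^2 - 4ac = 6^2 - 4(1)(3) = 36 - 12 = 24
Since discriminant = 24 > 0, there are two real roots.
x = (-6 ± 2*sqrt(6)) / 2
Simplifying: x = -3 ± sqrt(6)
Numerically: x ≈ -0.5505 or x ≈ -5.4495

x = -3 + sqrt(6) or x = -3 - sqrt(6)


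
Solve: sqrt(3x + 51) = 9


Square both sides: 3x + 51 = 9^2 = 81
3x = 81 - 51 = 30
x = 10
Check: sqrt(3*10 + 51) = sqrt(81) = 9 ✓

x = 10


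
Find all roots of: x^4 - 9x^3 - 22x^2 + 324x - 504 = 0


Let p(x) = x^4 - 9x^3 - 22x^2 + 324x - 504. By the rational root theorem (leading coefficient 1), any rational root is an integer divisor of 504: try ±1, ±2, ... in turn.
Test x = 1: value = -210 ≠ 0.
Test x = -1: value = -840 ≠ 0.
Test x = 2: value = 0 ✓, so (x - 2) is a factor.
Synthetic division by (x - 2): bring down 1; 1(2) - 9 = -7; (-7)(2) - 22 = -36; (-36)(2) + 324 = 252; 252(2) - 504 = 0 → quotient x^3 - 7x^2 - 36x + 252, remainder 0.
Continue with the quotient x^3 - 7x^2 - 36x + 252 (candidates must divide 252; re-test x = 2 first in case it repeats).
Test x = 2: value = 160 ≠ 0.
Test x = -2: value = 288 ≠ 0.
Test x = 3: value = 108 ≠ 0.
Test x = -3: value = 270 ≠ 0.
Test x = 4: value = 60 ≠ 0.
Test x = -4: value = 220 ≠ 0.
Test x = 6: value = 0 ✓, so (x - 6) is a factor.
Synthetic division by (x - 6): bring down 1; 1(6) - 7 = -1; (-1)(6) - 36 = -42; (-42)(6) + 252 = 0 → quotient x^2 - x - 42, remainder 0.
Solve the quadratic x^2 - x - 42 = 0: discriminant = (-1)^2 - 4(1)(-42) = 1 + 168 = 169.
sqrt(169) = 13, so x = (1 ± 13)/2: x = 7 or x = -6.
Collecting all roots found:

x = -6, x = 2, x = 6, x = 7


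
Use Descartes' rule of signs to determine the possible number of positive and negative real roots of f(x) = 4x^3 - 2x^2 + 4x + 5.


Descartes' rule of signs:

For positive roots, count sign changes in f(x) = 4x^3 - 2x^2 + 4x + 5:
Signs of coefficients: +, -, +, +
Number of sign changes: 2
Possible positive real roots: 2, 0

For negative roots, examine f(-x) = -4x^3 - 2x^2 - 4x + 5:
Signs of coefficients: -, -, -, +
Number of sign changes: 1
Possible negative real roots: 1

Positive roots: 2 or 0; Negative roots: 1


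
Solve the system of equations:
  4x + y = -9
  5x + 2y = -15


Using Cramer's rule:
Determinant D = (4)(2) - (5)(1) = 8 - 5 = 3
Dx = (-9)(2) - (-15)(1) = -18 + 15 = -3
Dy = (4)(-15) - (5)(-9) = -60 + 45 = -15
x = Dx/D = -3/3 = -1
y = Dy/D = -15/3 = -5

x = -1, y = -5


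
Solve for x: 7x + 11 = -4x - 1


Starting with: 7x + 11 = -4x - 1
Move all x terms to left: (7 + 4)x = -1 - 11
Simplify: 11x = -12
Divide both sides by 11: x = -12/11

x = -12/11


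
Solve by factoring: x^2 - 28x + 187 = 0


We need two numbers that multiply to 187 and add to -28.
Those numbers are -17 and -11 (since (-17) * (-11) = 187 and (-17) + (-11) = -28).
So x^2 - 28x + 187 = (x - 17)(x - 11) = 0
Setting each factor to zero: x = 17 or x = 11

x = 11, x = 17


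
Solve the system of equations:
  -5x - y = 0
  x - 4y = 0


Using Cramer's rule:
Determinant D = (-5)(-4) - (1)(-1) = 20 + 1 = 21
Dx = (0)(-4) - (0)(-1) = 0 - 0 = 0
Dy = (-5)(0) - (1)(0) = 0 - 0 = 0
x = Dx/D = 0/21 = 0
y = Dy/D = 0/21 = 0

x = 0, y = 0


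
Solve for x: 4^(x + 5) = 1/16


Express both sides with the same base.
1/16 = 4^(-2)
Since the bases match, equate exponents: x + 5 = -2
So x = -2 - (5) = -7

x = -7


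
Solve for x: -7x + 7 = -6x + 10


Starting with: -7x + 7 = -6x + 10
Move all x terms to left: (-7 + 6)x = 10 - 7
Simplify: -x = 3
Divide both sides by -1: x = -3

x = -3


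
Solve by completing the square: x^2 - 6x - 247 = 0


Start: x^2 - 6x - 247 = 0
Move constant: x^2 - 6x = 247
Half of -6 is -3, squared is 9
Add 9 to both sides: x^2 - 6x + 9 = 256
(x - 3)^2 = 256
x - 3 = ±16
x = 3 + 16 = 19 or x = 3 - 16 = -13

x = -13, x = 19


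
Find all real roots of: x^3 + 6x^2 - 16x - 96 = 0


Let p(x) = x^3 + 6x^2 - 16x - 96. By the rational root theorem (leading coefficient 1), any rational root is an integer divisor of 96: try ±1, ±2, ... in turn.
Test x = 1: value = -105 ≠ 0.
Test x = -1: value = -75 ≠ 0.
Test x = 2: value = -96 ≠ 0.
Test x = -2: value = -48 ≠ 0.
Test x = 3: value = -63 ≠ 0.
Test x = -3: value = -21 ≠ 0.
Test x = 4: value = 0 ✓, so (x - 4) is a factor.
Synthetic division by (x - 4): bring down 1; 1(4) + 6 = 10; 10(4) - 16 = 24; 24(4) - 96 = 0 → quotient x^2 + 10x + 24, remainder 0.
Solve the quadratic x^2 + 10x + 24 = 0: discriminant = 10^2 - 4(1)(24) = 100 - 96 = 4.
sqrt(4) = 2, so x = (-10 ± 2)/2: x = -4 or x = -6.

x = -6, x = -4, x = 4


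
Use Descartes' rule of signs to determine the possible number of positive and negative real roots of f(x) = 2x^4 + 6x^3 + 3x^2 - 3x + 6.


Descartes' rule of signs:

For positive roots, count sign changes in f(x) = 2x^4 + 6x^3 + 3x^2 - 3x + 6:
Signs of coefficients: +, +, +, -, +
Number of sign changes: 2
Possible positive real roots: 2, 0

For negative roots, examine f(-x) = 2x^4 - 6x^3 + 3x^2 + 3x + 6:
Signs of coefficients: +, -, +, +, +
Number of sign changes: 2
Possible negative real roots: 2, 0

Positive roots: 2 or 0; Negative roots: 2 or 0


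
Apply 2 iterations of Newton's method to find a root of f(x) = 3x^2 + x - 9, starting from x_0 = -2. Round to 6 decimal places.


Newton's method: x_(n+1) = x_n - f(x_n)/f'(x_n)
f(x) = 3x^2 + x - 9
f'(x) = 6x + 1

Iteration 1:
  f(-2.000000) = 1.000000
  f'(-2.000000) = -11.000000
  x_1 = -2.000000 - (1.000000)/(-11.000000) = -1.909091

Iteration 2:
  f(-1.909091) = 0.024793
  f'(-1.909091) = -10.454545
  x_2 = -1.909091 - (0.024793)/(-10.454545) = -1.906719

x_2 = -1.906719


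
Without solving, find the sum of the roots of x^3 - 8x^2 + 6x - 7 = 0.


By Vieta's formulas for x^3 + bx^2 + cx + d = 0:
  r1 + r2 + r3 = -b/a = 8
  r1*r2 + r1*r3 + r2*r3 = c/a = 6
  r1*r2*r3 = -d/a = 7


Sum = 8


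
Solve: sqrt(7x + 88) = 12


Square both sides: 7x + 88 = 12^2 = 144
7x = 144 - 88 = 56
x = 8
Check: sqrt(7*8 + 88) = sqrt(144) = 12 ✓

x = 8


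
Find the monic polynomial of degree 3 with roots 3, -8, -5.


A monic polynomial with roots 3, -8, -5 is:
p(x) = (x - 3)(x + 8)(x + 5)
After multiplying by (x - 3): x - 3
After multiplying by (x + 8): x^2 + 5x - 24
After multiplying by (x + 5): x^3 + 10x^2 + x - 120

x^3 + 10x^2 + x - 120


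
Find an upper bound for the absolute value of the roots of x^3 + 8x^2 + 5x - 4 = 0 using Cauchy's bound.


Cauchy's bound: all roots r satisfy |r| <= 1 + max(|a_i/a_n|) for i = 0,...,n-1
where a_n is the leading coefficient.

Coefficients: [1, 8, 5, -4]
Leading coefficient a_n = 1
Ratios |a_i/a_n|: 8, 5, 4
Maximum ratio: 8
Cauchy's bound: |r| <= 1 + 8 = 9

Upper bound = 9


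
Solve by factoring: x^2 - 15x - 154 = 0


We need two numbers that multiply to -154 and add to -15.
Those numbers are 7 and -22 (since 7 * (-22) = -154 and 7 + (-22) = -15).
So x^2 - 15x - 154 = (x + 7)(x - 22) = 0
Setting each factor to zero: x = -7 or x = 22

x = -7, x = 22


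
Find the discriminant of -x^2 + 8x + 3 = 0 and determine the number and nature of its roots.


For ax^2 + bx + c = 0, discriminant D = b^2 - 4ac
Here a = -1, b = 8, c = 3
D = (8)^2 - 4(-1)(3) = 64 + 12 = 76

D = 76 > 0 but not a perfect square
The equation has 2 distinct real irrational roots.

Discriminant = 76, 2 distinct real irrational roots


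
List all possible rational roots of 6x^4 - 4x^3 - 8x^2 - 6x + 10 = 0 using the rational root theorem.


Rational root theorem: possible roots are ±p/q where:
  p divides the constant term (10): p ∈ {1, 2, 5, 10}
  q divides the leading coefficient (6): q ∈ {1, 2, 3, 6}

All possible rational roots: -10, -5, -10/3, -5/2, -2, -5/3, -1, -5/6, -2/3, -1/2, -1/3, -1/6, 1/6, 1/3, 1/2, 2/3, 5/6, 1, 5/3, 2, 5/2, 10/3, 5, 10

-10, -5, -10/3, -5/2, -2, -5/3, -1, -5/6, -2/3, -1/2, -1/3, -1/6, 1/6, 1/3, 1/2, 2/3, 5/6, 1, 5/3, 2, 5/2, 10/3, 5, 10


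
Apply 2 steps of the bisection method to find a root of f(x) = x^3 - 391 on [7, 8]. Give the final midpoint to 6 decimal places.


f(x) = x^3 - 391
f(7) = -48 < 0
f(8) = 121 > 0

Step 1: midpoint = (7.000000 + 8.000000)/2 = 7.500000
  f(7.500000) = 30.875000
  f(mid) > 0, so root is in [7.000000, 7.500000]

Step 2: midpoint = (7.000000 + 7.500000)/2 = 7.250000
  f(7.250000) = -9.921875
  f(mid) < 0, so root is in [7.250000, 7.500000]

midpoint = 7.250000


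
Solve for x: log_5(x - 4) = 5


Convert to exponential form: x - 4 = 5^5 = 3125
x = 3125 + 4 = 3129
Check: log_5(3129 - 4) = log_5(3125) = log_5(3125) = 5 ✓

x = 3129


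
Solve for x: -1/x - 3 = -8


Subtract -3 from both sides: -1/x = -5
Multiply both sides by x: -1 = -5 * x
Divide by -5: x = 1/5

x = 1/5


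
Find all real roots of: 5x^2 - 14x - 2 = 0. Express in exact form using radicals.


Using the quadratic formula: x = (-b ± sqrt(b^2 - 4ac)) / (2a)
Here a = 5, b = -14, c = -2
Discriminant = b^2 - 4ac = (-14)^2 - 4(5)(-2) = 196 + 40 = 236
Since discriminant = 236 > 0, there are two real roots.
x = (14 ± 2*sqrt(59)) / 10
Simplifying: x = (7 ± sqrt(59)) / 5
Numerically: x ≈ 2.9362 or x ≈ -0.1362

x = (7 + sqrt(59)) / 5 or x = (7 - sqrt(59)) / 5


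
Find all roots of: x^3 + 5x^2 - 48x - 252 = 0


Let p(x) = x^3 + 5x^2 - 48x - 252. By the rational root theorem (leading coefficient 1), any rational root is an integer divisor of 252: try ±1, ±2, ... in turn.
Test x = 1: value = -294 ≠ 0.
Test x = -1: value = -200 ≠ 0.
Test x = 2: value = -320 ≠ 0.
Test x = -2: value = -144 ≠ 0.
Test x = 3: value = -324 ≠ 0.
Test x = -3: value = -90 ≠ 0.
Test x = 4: value = -300 ≠ 0.
Test x = -4: value = -44 ≠ 0.
Test x = 6: value = -144 ≠ 0.
Test x = -6: value = 0 ✓, so (x + 6) is a factor.
Synthetic division by (x + 6): bring down 1; 1(-6) + 5 = -1; (-1)(-6) - 48 = -42; (-42)(-6) - 252 = 0 → quotient x^2 - x - 42, remainder 0.
Solve the quadratic x^2 - x - 42 = 0: discriminant = (-1)^2 - 4(1)(-42) = 1 + 168 = 169.
sqrt(169) = 13, so x = (1 ± 13)/2: x = 7 or x = -6.
Collecting all roots found:

x = -6 (multiplicity 2), x = 7


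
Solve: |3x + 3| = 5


An absolute value equation |expr| = 5 gives two cases:
Case 1: 3x + 3 = 5
  3x = 2, so x = 2/3
Case 2: 3x + 3 = -5
  3x = -8, so x = -8/3

x = -8/3, x = 2/3


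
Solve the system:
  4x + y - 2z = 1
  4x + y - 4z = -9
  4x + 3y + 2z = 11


Using Cramer's rule. Expand each determinant along the first row.
D  = 4*[1*2 - (-4)*3] - 1*[4*2 - (-4)*4] + (-2)*[4*3 - 1*4]
  = 4*(14) - 1*(24) + (-2)*(8) = 16
Dx = 1*[1*2 - (-4)*3] - 1*[(-9)*2 - (-4)*11] + (-2)*[(-9)*3 - 1*11]
  = 1*(14) - 1*(26) + (-2)*(-38) = 64
Dy = 4*[(-9)*2 - (-4)*11] - 1*[4*2 - (-4)*4] + (-2)*[4*11 - (-9)*4]
  = 4*(26) - 1*(24) + (-2)*(80) = -80
Dz = 4*[1*11 - (-9)*3] - 1*[4*11 - (-9)*4] + 1*[4*3 - 1*4]
  = 4*(38) - 1*(80) + 1*(8) = 80
x = Dx/D = 64/16 = 4, y = Dy/D = -80/16 = -5, z = Dz/D = 80/16 = 5
Check eq1: (4)(4) + (1)(-5) + (-2)(5) = 1 = 1 ✓
Check eq2: (4)(4) + (1)(-5) + (-4)(5) = -9 = -9 ✓
Check eq3: (4)(4) + (3)(-5) + (2)(5) = 11 = 11 ✓

x = 4, y = -5, z = 5


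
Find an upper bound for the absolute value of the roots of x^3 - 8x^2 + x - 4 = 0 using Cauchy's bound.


Cauchy's bound: all roots r satisfy |r| <= 1 + max(|a_i/a_n|) for i = 0,...,n-1
where a_n is the leading coefficient.

Coefficients: [1, -8, 1, -4]
Leading coefficient a_n = 1
Ratios |a_i/a_n|: 8, 1, 4
Maximum ratio: 8
Cauchy's bound: |r| <= 1 + 8 = 9

Upper bound = 9


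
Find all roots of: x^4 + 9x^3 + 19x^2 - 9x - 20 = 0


Let p(x) = x^4 + 9x^3 + 19x^2 - 9x - 20. By the rational root theorem (leading coefficient 1), any rational root is an integer divisor of 20: try ±1, ±2, ... in turn.
Test x = 1: value = 0 ✓, so (x - 1) is a factor.
Synthetic division by (x - 1): bring down 1; 1(1) + 9 = 10; 10(1) + 19 = 29; 29(1) - 9 = 20; 20(1) - 20 = 0 → quotient x^3 + 10x^2 + 29x + 20, remainder 0.
Continue with the quotient x^3 + 10x^2 + 29x + 20 (candidates must divide 20; re-test x = 1 first in case it repeats).
Test x = 1: value = 60 ≠ 0.
Test x = -1: value = 0 ✓, so (x + 1) is a factor.
Synthetic division by (x + 1): bring down 1; 1(-1) + 10 = 9; 9(-1) + 29 = 20; 20(-1) + 20 = 0 → quotient x^2 + 9x + 20, remainder 0.
Solve the quadratic x^2 + 9x + 20 = 0: discriminant = 9^2 - 4(1)(20) = 81 - 80 = 1.
sqrt(1) = 1, so x = (-9 ± 1)/2: x = -4 or x = -5.
Collecting all roots found:

x = -5, x = -4, x = -1, x = 1


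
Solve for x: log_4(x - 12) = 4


Convert to exponential form: x - 12 = 4^4 = 256
x = 256 + 12 = 268
Check: log_4(268 - 12) = log_4(256) = log_4(256) = 4 ✓

x = 268


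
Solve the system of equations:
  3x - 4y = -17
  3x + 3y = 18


Using Cramer's rule:
Determinant D = (3)(3) - (3)(-4) = 9 + 12 = 21
Dx = (-17)(3) - (18)(-4) = -51 + 72 = 21
Dy = (3)(18) - (3)(-17) = 54 + 51 = 105
x = Dx/D = 21/21 = 1
y = Dy/D = 105/21 = 5

x = 1, y = 5


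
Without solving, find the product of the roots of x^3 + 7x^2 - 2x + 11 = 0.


By Vieta's formulas for x^3 + bx^2 + cx + d = 0:
  r1 + r2 + r3 = -b/a = -7
  r1*r2 + r1*r3 + r2*r3 = c/a = -2
  r1*r2*r3 = -d/a = -11


Product = -11


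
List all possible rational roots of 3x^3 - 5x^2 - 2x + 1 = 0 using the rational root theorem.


Rational root theorem: possible roots are ±p/q where:
  p divides the constant term (1): p ∈ {1}
  q divides the leading coefficient (3): q ∈ {1, 3}

All possible rational roots: -1, -1/3, 1/3, 1

-1, -1/3, 1/3, 1


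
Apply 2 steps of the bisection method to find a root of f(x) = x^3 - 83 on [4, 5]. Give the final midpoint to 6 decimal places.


f(x) = x^3 - 83
f(4) = -19 < 0
f(5) = 42 > 0

Step 1: midpoint = (4.000000 + 5.000000)/2 = 4.500000
  f(4.500000) = 8.125000
  f(mid) > 0, so root is in [4.000000, 4.500000]

Step 2: midpoint = (4.000000 + 4.500000)/2 = 4.250000
  f(4.250000) = -6.234375
  f(mid) < 0, so root is in [4.250000, 4.500000]

midpoint = 4.250000


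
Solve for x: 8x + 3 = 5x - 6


Starting with: 8x + 3 = 5x - 6
Move all x terms to left: (8 - 5)x = -6 - 3
Simplify: 3x = -9
Divide both sides by 3: x = -3

x = -3


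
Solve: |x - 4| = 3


An absolute value equation |expr| = 3 gives two cases:
Case 1: x - 4 = 3
  x = 7, so x = 7
Case 2: x - 4 = -3
  x = 1, so x = 1

x = 1, x = 7


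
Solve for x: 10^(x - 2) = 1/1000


Express both sides with the same base.
1/1000 = 10^(-3)
Since the bases match, equate exponents: x - 2 = -3
So x = -3 - (-2) = -1

x = -1


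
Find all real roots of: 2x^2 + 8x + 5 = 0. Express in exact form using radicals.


Using the quadratic formula: x = (-b ± sqrt(b^2 - 4ac)) / (2a)
Here a = 2, b = 8, c = 5
Discriminant = b^2 - 4ac = 8^2 - 4(2)(5) = 64 - 40 = 24
Since discriminant = 24 > 0, there are two real roots.
x = (-8 ± 2*sqrt(6)) / 4
Simplifying: x = (-4 ± sqrt(6)) / 2
Numerically: x ≈ -0.7753 or x ≈ -3.2247

x = (-4 + sqrt(6)) / 2 or x = (-4 - sqrt(6)) / 2


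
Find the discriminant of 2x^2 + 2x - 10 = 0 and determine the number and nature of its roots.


For ax^2 + bx + c = 0, discriminant D = b^2 - 4ac
Here a = 2, b = 2, c = -10
D = (2)^2 - 4(2)(-10) = 4 + 80 = 84

D = 84 > 0 but not a perfect square
The equation has 2 distinct real irrational roots.

Discriminant = 84, 2 distinct real irrational roots


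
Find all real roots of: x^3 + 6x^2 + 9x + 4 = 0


Let p(x) = x^3 + 6x^2 + 9x + 4. By the rational root theorem (leading coefficient 1), any rational root is an integer divisor of 4: try ±1, ±2, ... in turn.
Test x = 1: value = 20 ≠ 0.
Test x = -1: value = 0 ✓, so (x + 1) is a factor.
Synthetic division by (x + 1): bring down 1; 1(-1) + 6 = 5; 5(-1) + 9 = 4; 4(-1) + 4 = 0 → quotient x^2 + 5x + 4, remainder 0.
Solve the quadratic x^2 + 5x + 4 = 0: discriminant = 5^2 - 4(1)(4) = 25 - 16 = 9.
sqrt(9) = 3, so x = (-5 ± 3)/2: x = -1 or x = -4.

x = -4, x = -1 (multiplicity 2)


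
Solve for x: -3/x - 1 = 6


Subtract -1 from both sides: -3/x = 7
Multiply both sides by x: -3 = 7 * x
Divide by 7: x = -3/7

x = -3/7


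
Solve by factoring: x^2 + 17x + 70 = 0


We need two numbers that multiply to 70 and add to 17.
Those numbers are 7 and 10 (since 7 * 10 = 70 and 7 + 10 = 17).
So x^2 + 17x + 70 = (x + 7)(x + 10) = 0
Setting each factor to zero: x = -7 or x = -10

x = -10, x = -7


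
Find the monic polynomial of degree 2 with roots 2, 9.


A monic polynomial with roots 2, 9 is:
p(x) = (x - 2)(x - 9)
After multiplying by (x - 2): x - 2
After multiplying by (x - 9): x^2 - 11x + 18

x^2 - 11x + 18


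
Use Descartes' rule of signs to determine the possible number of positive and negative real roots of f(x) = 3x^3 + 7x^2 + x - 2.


Descartes' rule of signs:

For positive roots, count sign changes in f(x) = 3x^3 + 7x^2 + x - 2:
Signs of coefficients: +, +, +, -
Number of sign changes: 1
Possible positive real roots: 1

For negative roots, examine f(-x) = -3x^3 + 7x^2 - x - 2:
Signs of coefficients: -, +, -, -
Number of sign changes: 2
Possible negative real roots: 2, 0

Positive roots: 1; Negative roots: 2 or 0


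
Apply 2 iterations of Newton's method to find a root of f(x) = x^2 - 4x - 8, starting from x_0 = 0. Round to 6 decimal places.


Newton's method: x_(n+1) = x_n - f(x_n)/f'(x_n)
f(x) = x^2 - 4x - 8
f'(x) = 2x - 4

Iteration 1:
  f(0.000000) = -8.000000
  f'(0.000000) = -4.000000
  x_1 = 0.000000 - (-8.000000)/(-4.000000) = -2.000000

Iteration 2:
  f(-2.000000) = 4.000000
  f'(-2.000000) = -8.000000
  x_2 = -2.000000 - (4.000000)/(-8.000000) = -1.500000

x_2 = -1.500000


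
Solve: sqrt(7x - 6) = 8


Square both sides: 7x - 6 = 8^2 = 64
7x = 64 + 6 = 70
x = 10
Check: sqrt(7*10 - 6) = sqrt(64) = 8 ✓

x = 10


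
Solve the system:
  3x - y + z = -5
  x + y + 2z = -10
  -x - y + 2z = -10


Using Cramer's rule. Expand each determinant along the first row.
D  = 3*[1*2 - 2*(-1)] - (-1)*[1*2 - 2*(-1)] + 1*[1*(-1) - 1*(-1)]
  = 3*(4) - (-1)*(4) + 1*(0) = 16
Dx = (-5)*[1*2 - 2*(-1)] - (-1)*[(-10)*2 - 2*(-10)] + 1*[(-10)*(-1) - 1*(-10)]
  = (-5)*(4) - (-1)*(0) + 1*(20) = 0
Dy = 3*[(-10)*2 - 2*(-10)] - (-5)*[1*2 - 2*(-1)] + 1*[1*(-10) - (-10)*(-1)]
  = 3*(0) - (-5)*(4) + 1*(-20) = 0
Dz = 3*[1*(-10) - (-10)*(-1)] - (-1)*[1*(-10) - (-10)*(-1)] + (-5)*[1*(-1) - 1*(-1)]
  = 3*(-20) - (-1)*(-20) + (-5)*(0) = -80
x = Dx/D = 0/16 = 0, y = Dy/D = 0/16 = 0, z = Dz/D = -80/16 = -5
Check eq1: (3)(0) + (-1)(0) + (1)(-5) = -5 = -5 ✓
Check eq2: (1)(0) + (1)(0) + (2)(-5) = -10 = -10 ✓
Check eq3: (-1)(0) + (-1)(0) + (2)(-5) = -10 = -10 ✓

x = 0, y = 0, z = -5


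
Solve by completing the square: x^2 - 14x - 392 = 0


Start: x^2 - 14x - 392 = 0
Move constant: x^2 - 14x = 392
Half of -14 is -7, squared is 49
Add 49 to both sides: x^2 - 14x + 49 = 441
(x - 7)^2 = 441
x - 7 = ±21
x = 7 + 21 = 28 or x = 7 - 21 = -14

x = -14, x = 28


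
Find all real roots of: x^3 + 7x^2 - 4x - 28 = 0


Let p(x) = x^3 + 7x^2 - 4x - 28. By the rational root theorem (leading coefficient 1), any rational root is an integer divisor of 28: try ±1, ±2, ... in turn.
Test x = 1: value = -24 ≠ 0.
Test x = -1: value = -18 ≠ 0.
Test x = 2: value = 0 ✓, so (x - 2) is a factor.
Synthetic division by (x - 2): bring down 1; 1(2) + 7 = 9; 9(2) - 4 = 14; 14(2) - 28 = 0 → quotient x^2 + 9x + 14, remainder 0.
Solve the quadratic x^2 + 9x + 14 = 0: discriminant = 9^2 - 4(1)(14) = 81 - 56 = 25.
sqrt(25) = 5, so x = (-9 ± 5)/2: x = -2 or x = -7.

x = -7, x = -2, x = 2


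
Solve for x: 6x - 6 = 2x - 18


Starting with: 6x - 6 = 2x - 18
Move all x terms to left: (6 - 2)x = -18 + 6
Simplify: 4x = -12
Divide both sides by 4: x = -3

x = -3


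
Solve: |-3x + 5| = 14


An absolute value equation |expr| = 14 gives two cases:
Case 1: -3x + 5 = 14
  -3x = 9, so x = -3
Case 2: -3x + 5 = -14
  -3x = -19, so x = 19/3

x = -3, x = 19/3


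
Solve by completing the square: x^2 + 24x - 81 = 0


Start: x^2 + 24x - 81 = 0
Move constant: x^2 + 24x = 81
Half of 24 is 12, squared is 144
Add 144 to both sides: x^2 + 24x + 144 = 225
(x + 12)^2 = 225
x + 12 = ±15
x = -12 + 15 = 3 or x = -12 - 15 = -27

x = -27, x = 3


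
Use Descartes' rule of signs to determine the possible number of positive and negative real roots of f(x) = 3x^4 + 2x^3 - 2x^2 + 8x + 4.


Descartes' rule of signs:

For positive roots, count sign changes in f(x) = 3x^4 + 2x^3 - 2x^2 + 8x + 4:
Signs of coefficients: +, +, -, +, +
Number of sign changes: 2
Possible positive real roots: 2, 0

For negative roots, examine f(-x) = 3x^4 - 2x^3 - 2x^2 - 8x + 4:
Signs of coefficients: +, -, -, -, +
Number of sign changes: 2
Possible negative real roots: 2, 0

Positive roots: 2 or 0; Negative roots: 2 or 0


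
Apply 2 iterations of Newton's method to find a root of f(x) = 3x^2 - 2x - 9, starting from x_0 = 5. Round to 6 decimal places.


Newton's method: x_(n+1) = x_n - f(x_n)/f'(x_n)
f(x) = 3x^2 - 2x - 9
f'(x) = 6x - 2

Iteration 1:
  f(5.000000) = 56.000000
  f'(5.000000) = 28.000000
  x_1 = 5.000000 - (56.000000)/(28.000000) = 3.000000

Iteration 2:
  f(3.000000) = 12.000000
  f'(3.000000) = 16.000000
  x_2 = 3.000000 - (12.000000)/(16.000000) = 2.250000

x_2 = 2.250000


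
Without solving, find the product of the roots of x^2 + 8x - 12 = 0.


By Vieta's formulas for ax^2 + bx + c = 0:
  Sum of roots = -b/a
  Product of roots = c/a

Here a = 1, b = 8, c = -12
Sum = -(8)/1 = -8
Product = -12/1 = -12

Product = -12


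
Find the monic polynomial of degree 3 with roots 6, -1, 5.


A monic polynomial with roots 6, -1, 5 is:
p(x) = (x - 6)(x + 1)(x - 5)
After multiplying by (x - 6): x - 6
After multiplying by (x + 1): x^2 - 5x - 6
After multiplying by (x - 5): x^3 - 10x^2 + 19x + 30

x^3 - 10x^2 + 19x + 30


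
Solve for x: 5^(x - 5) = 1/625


Express both sides with the same base.
1/625 = 5^(-4)
Since the bases match, equate exponents: x - 5 = -4
So x = -4 - (-5) = 1

x = 1


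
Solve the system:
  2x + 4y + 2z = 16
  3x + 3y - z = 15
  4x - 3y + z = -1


Using Cramer's rule. Expand each determinant along the first row.
D  = 2*[3*1 - (-1)*(-3)] - 4*[3*1 - (-1)*4] + 2*[3*(-3) - 3*4]
  = 2*(0) - 4*(7) + 2*(-21) = -70
Dx = 16*[3*1 - (-1)*(-3)] - 4*[15*1 - (-1)*(-1)] + 2*[15*(-3) - 3*(-1)]
  = 16*(0) - 4*(14) + 2*(-42) = -140
Dy = 2*[15*1 - (-1)*(-1)] - 16*[3*1 - (-1)*4] + 2*[3*(-1) - 15*4]
  = 2*(14) - 16*(7) + 2*(-63) = -210
Dz = 2*[3*(-1) - 15*(-3)] - 4*[3*(-1) - 15*4] + 16*[3*(-3) - 3*4]
  = 2*(42) - 4*(-63) + 16*(-21) = 0
x = Dx/D = -140/-70 = 2, y = Dy/D = -210/-70 = 3, z = Dz/D = 0/-70 = 0
Check eq1: (2)(2) + (4)(3) + (2)(0) = 16 = 16 ✓
Check eq2: (3)(2) + (3)(3) + (-1)(0) = 15 = 15 ✓
Check eq3: (4)(2) + (-3)(3) + (1)(0) = -1 = -1 ✓

x = 2, y = 3, z = 0


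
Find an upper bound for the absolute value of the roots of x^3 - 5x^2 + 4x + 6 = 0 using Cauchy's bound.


Cauchy's bound: all roots r satisfy |r| <= 1 + max(|a_i/a_n|) for i = 0,...,n-1
where a_n is the leading coefficient.

Coefficients: [1, -5, 4, 6]
Leading coefficient a_n = 1
Ratios |a_i/a_n|: 5, 4, 6
Maximum ratio: 6
Cauchy's bound: |r| <= 1 + 6 = 7

Upper bound = 7


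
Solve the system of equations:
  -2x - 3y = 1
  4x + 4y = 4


Using Cramer's rule:
Determinant D = (-2)(4) - (4)(-3) = -8 + 12 = 4
Dx = (1)(4) - (4)(-3) = 4 + 12 = 16
Dy = (-2)(4) - (4)(1) = -8 - 4 = -12
x = Dx/D = 16/4 = 4
y = Dy/D = -12/4 = -3

x = 4, y = -3


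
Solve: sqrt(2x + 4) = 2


Square both sides: 2x + 4 = 2^2 = 4
2x = 4 - 4 = 0
x = 0
Check: sqrt(2*0 + 4) = sqrt(4) = 2 ✓

x = 0


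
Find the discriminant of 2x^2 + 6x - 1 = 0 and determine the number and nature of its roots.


For ax^2 + bx + c = 0, discriminant D = b^2 - 4ac
Here a = 2, b = 6, c = -1
D = (6)^2 - 4(2)(-1) = 36 + 8 = 44

D = 44 > 0 but not a perfect square
The equation has 2 distinct real irrational roots.

Discriminant = 44, 2 distinct real irrational roots


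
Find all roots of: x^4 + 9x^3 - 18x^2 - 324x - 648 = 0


Let p(x) = x^4 + 9x^3 - 18x^2 - 324x - 648. By the rational root theorem (leading coefficient 1), any rational root is an integer divisor of 648: try ±1, ±2, ... in turn.
Test x = 1: value = -980 ≠ 0.
Test x = -1: value = -350 ≠ 0.
Test x = 2: value = -1280 ≠ 0.
Test x = -2: value = -128 ≠ 0.
Test x = 3: value = -1458 ≠ 0.
Test x = -3: value = 0 ✓, so (x + 3) is a factor.
Synthetic division by (x + 3): bring down 1; 1(-3) + 9 = 6; 6(-3) - 18 = -36; (-36)(-3) - 324 = -216; (-216)(-3) - 648 = 0 → quotient x^3 + 6x^2 - 36x - 216, remainder 0.
Continue with the quotient x^3 + 6x^2 - 36x - 216 (candidates must divide 216; re-test x = -3 first in case it repeats).
Test x = -3: value = -81 ≠ 0.
Test x = 4: value = -200 ≠ 0.
Test x = -4: value = -40 ≠ 0.
Test x = 6: value = 0 ✓, so (x - 6) is a factor.
Synthetic division by (x - 6): bring down 1; 1(6) + 6 = 12; 12(6) - 36 = 36; 36(6) - 216 = 0 → quotient x^2 + 12x + 36, remainder 0.
Solve the quadratic x^2 + 12x + 36 = 0: discriminant = 12^2 - 4(1)(36) = 144 - 144 = 0.
Discriminant = 0, so a double root: x = -12/2 = -6.
Collecting all roots found:

x = -6 (multiplicity 2), x = -3, x = 6


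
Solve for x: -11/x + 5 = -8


Subtract 5 from both sides: -11/x = -13
Multiply both sides by x: -11 = -13 * x
Divide by -13: x = 11/13

x = 11/13


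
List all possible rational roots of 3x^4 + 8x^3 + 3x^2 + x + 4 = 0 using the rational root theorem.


Rational root theorem: possible roots are ±p/q where:
  p divides the constant term (4): p ∈ {1, 2, 4}
  q divides the leading coefficient (3): q ∈ {1, 3}

All possible rational roots: -4, -2, -4/3, -1, -2/3, -1/3, 1/3, 2/3, 1, 4/3, 2, 4

-4, -2, -4/3, -1, -2/3, -1/3, 1/3, 2/3, 1, 4/3, 2, 4


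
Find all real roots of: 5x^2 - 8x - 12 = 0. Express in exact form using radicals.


Using the quadratic formula: x = (-b ± sqrt(b^2 - 4ac)) / (2a)
Here a = 5, b = -8, c = -12
Discriminant = b^2 - 4ac = (-8)^2 - 4(5)(-12) = 64 + 240 = 304
Since discriminant = 304 > 0, there are two real roots.
x = (8 ± 4*sqrt(19)) / 10
Simplifying: x = (4 ± 2*sqrt(19)) / 5
Numerically: x ≈ 2.5436 or x ≈ -0.9436

x = (4 + 2*sqrt(19)) / 5 or x = (4 - 2*sqrt(19)) / 5
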